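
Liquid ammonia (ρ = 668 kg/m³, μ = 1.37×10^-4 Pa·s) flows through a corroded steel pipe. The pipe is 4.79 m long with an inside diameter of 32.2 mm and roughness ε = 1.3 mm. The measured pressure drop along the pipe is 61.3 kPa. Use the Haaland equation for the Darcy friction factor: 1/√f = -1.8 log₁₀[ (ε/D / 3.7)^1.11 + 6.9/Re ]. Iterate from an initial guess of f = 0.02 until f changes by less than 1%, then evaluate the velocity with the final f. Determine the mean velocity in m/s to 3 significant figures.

V ≈ 4.35 m/s

Rearranging Darcy-Weisbach: V = √(2·ΔP·D/(f·L·ρ)). With ε/D = 0.0013/0.0322 = 0.0404, iterate starting from f = 0.02:
  f = 0.02 → V = √(2·6.13e+04·0.0322/(0.02·4.79·668)) = 7.854 m/s; Re = ρVD/μ = 1.233e+06; f → 0.06509
  f = 0.06509 → V = 4.354 m/s; Re = 6.836e+05; f → 0.06511
Converged (Δf/f < 1%). With the final f = 0.06511: V = √(2·6.13e+04·0.0322/(0.06511·4.79·668)) = 4.353 m/s.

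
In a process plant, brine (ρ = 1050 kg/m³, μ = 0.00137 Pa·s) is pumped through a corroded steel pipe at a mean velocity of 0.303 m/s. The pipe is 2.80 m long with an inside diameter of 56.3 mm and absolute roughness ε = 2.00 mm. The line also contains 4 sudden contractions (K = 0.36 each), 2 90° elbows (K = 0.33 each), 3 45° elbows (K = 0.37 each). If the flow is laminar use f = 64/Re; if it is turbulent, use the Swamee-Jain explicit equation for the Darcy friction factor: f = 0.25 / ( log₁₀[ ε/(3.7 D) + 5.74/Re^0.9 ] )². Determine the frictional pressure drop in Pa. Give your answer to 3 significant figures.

Reynolds number Re = ρVD/μ = 1050 · 0.303 · 0.0563 / 0.00137 = 1.307e+04.
Re > 4000 → turbulent. Relative roughness ε/D = 0.002/0.0563 = 0.0355. Swamee-Jain: f = 0.25/(log₁₀[0.0355/3.7 + 5.74/1.307e+04^0.9])² = 0.25/(log₁₀[0.0096 + 0.00113])² = 0.25/(-1.969)² = 0.06447.
Total minor-loss coefficient ΣK = 4·0.36 + 2·0.33 + 3·0.37 = 3.21.
ΔP = [f·L/D + ΣK]·(ρV²/2) = [0.06447·2.8/0.0563 + 3.21]·(1050·0.303²/2) = [3.206 + 3.21]·48.2 = 309.3 Pa.

ΔP ≈ 309 Pa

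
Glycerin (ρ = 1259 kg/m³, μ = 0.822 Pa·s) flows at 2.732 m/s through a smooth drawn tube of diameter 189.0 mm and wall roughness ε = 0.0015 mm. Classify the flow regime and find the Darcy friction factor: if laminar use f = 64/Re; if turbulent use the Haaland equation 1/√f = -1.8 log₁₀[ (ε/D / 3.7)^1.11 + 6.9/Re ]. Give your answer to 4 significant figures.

Re = ρVD/μ = 1259·2.732·0.189/0.822 = 790.9.
Re < 2300 → laminar, so f = 64/Re = 0.08093 (roughness is irrelevant in laminar flow).

f ≈ 0.08093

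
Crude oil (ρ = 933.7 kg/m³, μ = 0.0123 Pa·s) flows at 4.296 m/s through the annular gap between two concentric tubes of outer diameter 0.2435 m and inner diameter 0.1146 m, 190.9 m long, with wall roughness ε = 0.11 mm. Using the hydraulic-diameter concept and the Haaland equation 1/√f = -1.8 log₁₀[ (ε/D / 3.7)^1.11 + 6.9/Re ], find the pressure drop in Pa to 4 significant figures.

Hydraulic diameter D_h = 4A/P = D_o - D_i = 0.2435 - 0.1146 = 0.1289 m.
Re = ρVD_h/μ = 933.7·4.296·0.1289/0.0123 = 4.204e+04.
ε/D_h = 0.00011/0.1289 = 0.000853; Haaland gives 1/√f = -1.8 log₁₀[9.18e-05+0.000164] = 6.465, so f = 0.02392.
ΔP = f(L/D_h)(ρV²/2) = 0.02392·190.9/0.1289·8616 = 3.053e+05 Pa.

ΔP ≈ 305300 Pa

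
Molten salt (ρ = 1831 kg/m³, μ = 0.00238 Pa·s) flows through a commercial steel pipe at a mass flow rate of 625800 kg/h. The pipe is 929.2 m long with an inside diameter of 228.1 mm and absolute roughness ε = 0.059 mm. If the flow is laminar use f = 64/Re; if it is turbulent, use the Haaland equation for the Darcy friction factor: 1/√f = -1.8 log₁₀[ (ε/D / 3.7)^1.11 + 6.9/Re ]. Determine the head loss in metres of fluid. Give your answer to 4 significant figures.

h_f ≈ 18.00 m

ṁ = 625800 kg/h = 625800/3600 = 173.8 kg/s.
A = πD²/4 = π(0.2281)²/4 = 0.04086 m²; mean velocity V = ṁ/(ρA) = 173.8/(1831 · 0.04086) = 2.323 m/s.
Reynolds number Re = ρVD/μ = 1831 · 2.323 · 0.2281 / 0.00238 = 4.077e+05.
Re > 4000 → turbulent. Relative roughness ε/D = 5.9e-05/0.2281 = 0.000259. Haaland: 1/√f = -1.8 log₁₀[(0.000259/3.7)^1.11 + 6.9/4.077e+05] = -1.8 log₁₀[2.44e-05 + 1.69e-05] = 7.891, so f = 0.01606.
Darcy-Weisbach: ΔP = f(L/D)(ρV²/2) = 0.01606·(929.2/0.2281)·(1831·2.323²/2) = 0.01606·4074·4942 = 3.233e+05 Pa.
Head loss h_f = ΔP/(ρg) = 3.233e+05/(1831·9.81) = 18.00 m.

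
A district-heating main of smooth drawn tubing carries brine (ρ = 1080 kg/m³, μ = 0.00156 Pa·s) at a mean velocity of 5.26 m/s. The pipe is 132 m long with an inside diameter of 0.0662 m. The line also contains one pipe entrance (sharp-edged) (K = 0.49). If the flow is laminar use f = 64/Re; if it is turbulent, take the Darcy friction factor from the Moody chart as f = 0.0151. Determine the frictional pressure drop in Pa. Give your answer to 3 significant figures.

Reynolds number Re = ρVD/μ = 1080 · 5.26 · 0.0662 / 0.00156 = 2.411e+05.
Re > 4000 → turbulent; use the Moody-chart value f = 0.0151.
Total minor-loss coefficient ΣK = 1·0.49 = 0.49.
ΔP = [f·L/D + ΣK]·(ρV²/2) = [0.0151·132/0.0662 + 0.49]·(1080·5.26²/2) = [30.11 + 0.49]·1.494e+04 = 4.572e+05 Pa.

ΔP ≈ 457000 Pa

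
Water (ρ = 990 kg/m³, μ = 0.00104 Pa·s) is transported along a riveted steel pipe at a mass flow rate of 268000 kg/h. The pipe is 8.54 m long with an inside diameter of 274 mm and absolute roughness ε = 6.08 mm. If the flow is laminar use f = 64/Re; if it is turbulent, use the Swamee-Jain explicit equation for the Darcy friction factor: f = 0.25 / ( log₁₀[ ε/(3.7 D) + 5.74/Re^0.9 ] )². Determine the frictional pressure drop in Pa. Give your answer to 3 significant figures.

ΔP ≈ 1280 Pa

ṁ = 268000 kg/h = 268000/3600 = 74.44 kg/s.
A = πD²/4 = π(0.274)²/4 = 0.05896 m²; mean velocity V = ṁ/(ρA) = 74.44/(990 · 0.05896) = 1.275 m/s.
Reynolds number Re = ρVD/μ = 990 · 1.275 · 0.274 / 0.00104 = 3.326e+05.
Re > 4000 → turbulent. Relative roughness ε/D = 0.00608/0.274 = 0.0222. Swamee-Jain: f = 0.25/(log₁₀[0.0222/3.7 + 5.74/3.326e+05^0.9])² = 0.25/(log₁₀[0.006 + 6.15e-05])² = 0.25/(-2.218)² = 0.05084.
Darcy-Weisbach: ΔP = f(L/D)(ρV²/2) = 0.05084·(8.54/0.274)·(990·1.275²/2) = 0.05084·31.17·805 = 1276 Pa.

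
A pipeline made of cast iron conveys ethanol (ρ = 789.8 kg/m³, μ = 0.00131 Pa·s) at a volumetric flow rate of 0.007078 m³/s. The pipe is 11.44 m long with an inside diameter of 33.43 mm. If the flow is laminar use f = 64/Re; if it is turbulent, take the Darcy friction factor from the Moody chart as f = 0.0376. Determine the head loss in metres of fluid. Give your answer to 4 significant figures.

Cross-sectional area A = πD²/4 = π(0.03343)²/4 = 0.0008777 m²; mean velocity V = Q/A = 0.007078/0.0008777 = 8.064 m/s.
Reynolds number Re = ρVD/μ = 789.8 · 8.064 · 0.03343 / 0.00131 = 1.625e+05.
Re > 4000 → turbulent; use the Moody-chart value f = 0.0376.
Darcy-Weisbach: ΔP = f(L/D)(ρV²/2) = 0.0376·(11.44/0.03343)·(789.8·8.064²/2) = 0.0376·342.2·2.568e+04 = 3.304e+05 Pa.
Head loss h_f = ΔP/(ρg) = 3.304e+05/(789.8·9.81) = 42.65 m.

h_f ≈ 42.65 m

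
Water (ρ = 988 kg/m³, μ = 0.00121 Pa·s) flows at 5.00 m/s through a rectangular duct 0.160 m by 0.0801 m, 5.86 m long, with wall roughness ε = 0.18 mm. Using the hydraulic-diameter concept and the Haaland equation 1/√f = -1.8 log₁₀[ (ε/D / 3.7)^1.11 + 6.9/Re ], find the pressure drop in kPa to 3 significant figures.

ΔP ≈ 15.5 kPa

Hydraulic diameter D_h = 4A/P = 4·(0.16·0.0801)/(2·(0.16+0.0801)) = 0.05126/0.4802 = 0.1068 m.
Re = ρVD_h/μ = 988·5·0.1068/0.00121 = 4.358e+05.
ε/D_h = 0.00018/0.1068 = 0.00169; Haaland gives 1/√f = -1.8 log₁₀[0.000195+1.58e-05] = 6.615, so f = 0.02285.
ΔP = f(L/D_h)(ρV²/2) = 0.02285·5.86/0.1068·1.235e+04 = 1.549e+04 Pa.
ΔP = 15.5 kPa.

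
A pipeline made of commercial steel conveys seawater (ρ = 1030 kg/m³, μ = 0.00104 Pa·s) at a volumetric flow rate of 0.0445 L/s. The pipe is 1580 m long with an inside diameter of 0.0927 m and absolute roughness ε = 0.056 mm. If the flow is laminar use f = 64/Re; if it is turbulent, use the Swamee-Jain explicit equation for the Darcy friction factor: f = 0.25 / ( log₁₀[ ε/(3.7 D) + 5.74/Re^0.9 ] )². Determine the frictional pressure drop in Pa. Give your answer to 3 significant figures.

ΔP ≈ 40.3 Pa

Q = 0.0445 L/s = 0.0445/1000 = 4.45e-05 m³/s.
Cross-sectional area A = πD²/4 = π(0.0927)²/4 = 0.006749 m²; mean velocity V = Q/A = 4.45e-05/0.006749 = 0.006593 m/s.
Reynolds number Re = ρVD/μ = 1030 · 0.006593 · 0.0927 / 0.00104 = 605.3.
Re < 2300 → laminar flow, so f = 64/Re = 64/605.3 = 0.1057 (the turbulent correlation is not needed).
Darcy-Weisbach: ΔP = f(L/D)(ρV²/2) = 0.1057·(1580/0.0927)·(1030·0.006593²/2) = 0.1057·1.704e+04·0.02239 = 40.35 Pa.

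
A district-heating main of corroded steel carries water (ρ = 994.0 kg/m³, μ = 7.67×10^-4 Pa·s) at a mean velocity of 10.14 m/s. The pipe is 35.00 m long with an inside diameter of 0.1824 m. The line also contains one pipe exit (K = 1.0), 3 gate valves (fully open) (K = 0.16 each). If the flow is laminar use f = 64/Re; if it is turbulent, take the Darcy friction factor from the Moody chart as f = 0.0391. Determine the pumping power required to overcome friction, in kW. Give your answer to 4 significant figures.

Reynolds number Re = ρVD/μ = 994 · 10.14 · 0.1824 / 0.000767 = 2.397e+06.
Re > 4000 → turbulent; use the Moody-chart value f = 0.0391.
Total minor-loss coefficient ΣK = 1·1 + 3·0.16 = 1.48.
ΔP = [f·L/D + ΣK]·(ρV²/2) = [0.0391·35/0.1824 + 1.48]·(994·10.14²/2) = [7.503 + 1.48]·5.11e+04 = 4.59e+05 Pa.
Q = V·A = 10.14·0.02613 = 0.265 m³/s.
Pumping power P = QΔP = 0.265·4.59e+05 = 121620 W = 121.6 kW.

P ≈ 121.6 kW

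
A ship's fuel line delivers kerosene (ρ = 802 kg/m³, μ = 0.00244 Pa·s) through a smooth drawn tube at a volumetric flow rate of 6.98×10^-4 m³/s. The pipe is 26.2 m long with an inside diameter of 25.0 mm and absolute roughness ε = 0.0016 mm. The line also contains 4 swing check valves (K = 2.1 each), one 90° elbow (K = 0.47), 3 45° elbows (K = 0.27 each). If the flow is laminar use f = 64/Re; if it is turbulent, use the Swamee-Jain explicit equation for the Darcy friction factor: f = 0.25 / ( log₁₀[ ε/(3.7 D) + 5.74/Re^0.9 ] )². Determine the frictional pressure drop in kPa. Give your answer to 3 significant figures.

ΔP ≈ 33.2 kPa

Cross-sectional area A = πD²/4 = π(0.025)²/4 = 0.0004909 m²; mean velocity V = Q/A = 0.000698/0.0004909 = 1.422 m/s.
Reynolds number Re = ρVD/μ = 802 · 1.422 · 0.025 / 0.00244 = 1.168e+04.
Re > 4000 → turbulent. Relative roughness ε/D = 1.6e-06/0.025 = 6.4e-05. Swamee-Jain: f = 0.25/(log₁₀[6.4e-05/3.7 + 5.74/1.168e+04^0.9])² = 0.25/(log₁₀[1.73e-05 + 0.00125])² = 0.25/(-2.896)² = 0.02981.
Total minor-loss coefficient ΣK = 4·2.1 + 1·0.47 + 3·0.27 = 9.68.
ΔP = [f·L/D + ΣK]·(ρV²/2) = [0.02981·26.2/0.025 + 9.68]·(802·1.422²/2) = [31.24 + 9.68]·810.8 = 3.318e+04 Pa.
ΔP = 3.318e+04 Pa = 33.2 kPa.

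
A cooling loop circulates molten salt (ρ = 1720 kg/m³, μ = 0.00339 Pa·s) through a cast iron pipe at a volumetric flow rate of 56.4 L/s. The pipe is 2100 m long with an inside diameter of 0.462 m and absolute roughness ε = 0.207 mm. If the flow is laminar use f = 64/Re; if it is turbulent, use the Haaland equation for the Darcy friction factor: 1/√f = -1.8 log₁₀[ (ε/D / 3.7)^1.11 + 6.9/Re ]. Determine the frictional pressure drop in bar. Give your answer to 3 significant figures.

Q = 56.4 L/s = 56.4/1000 = 0.0564 m³/s.
Cross-sectional area A = πD²/4 = π(0.462)²/4 = 0.1676 m²; mean velocity V = Q/A = 0.0564/0.1676 = 0.3364 m/s.
Reynolds number Re = ρVD/μ = 1720 · 0.3364 · 0.462 / 0.00339 = 7.886e+04.
Re > 4000 → turbulent. Relative roughness ε/D = 0.000207/0.462 = 0.000448. Haaland: 1/√f = -1.8 log₁₀[(0.000448/3.7)^1.11 + 6.9/7.886e+04] = -1.8 log₁₀[4.49e-05 + 8.75e-05] = 6.981, so f = 0.02052.
Darcy-Weisbach: ΔP = f(L/D)(ρV²/2) = 0.02052·(2100/0.462)·(1720·0.3364²/2) = 0.02052·4545·97.34 = 9080 Pa.
ΔP = 9080 Pa = 0.0908 bar.

ΔP ≈ 0.0908 bar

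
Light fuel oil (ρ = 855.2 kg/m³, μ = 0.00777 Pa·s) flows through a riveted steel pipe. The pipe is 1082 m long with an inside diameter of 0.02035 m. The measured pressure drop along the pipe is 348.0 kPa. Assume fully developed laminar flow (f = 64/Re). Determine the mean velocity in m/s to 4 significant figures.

For laminar flow, f = 64/Re with Re = ρVD/μ, so Darcy-Weisbach reduces to ΔP = 32μLV/D². Solving for V: V = ΔP·D²/(32μL) = 3.48e+05·(0.02035)²/(32·0.00777·1082) = 0.5357 m/s.
Check: Re = ρVD/μ = 855.2·0.5357·0.02035/0.00777 = 1200 < 2300, so the laminar assumption holds.

V ≈ 0.5357 m/s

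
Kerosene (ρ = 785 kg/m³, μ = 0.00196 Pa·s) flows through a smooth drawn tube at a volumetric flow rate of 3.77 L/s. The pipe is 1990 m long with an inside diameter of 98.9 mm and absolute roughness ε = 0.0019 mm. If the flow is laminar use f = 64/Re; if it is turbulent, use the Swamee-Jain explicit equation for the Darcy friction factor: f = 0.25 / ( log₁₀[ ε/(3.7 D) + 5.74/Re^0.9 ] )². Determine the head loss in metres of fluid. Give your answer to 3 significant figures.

Q = 3.77 L/s = 3.77/1000 = 0.00377 m³/s.
Cross-sectional area A = πD²/4 = π(0.0989)²/4 = 0.007682 m²; mean velocity V = Q/A = 0.00377/0.007682 = 0.4907 m/s.
Reynolds number Re = ρVD/μ = 785 · 0.4907 · 0.0989 / 0.00196 = 1.944e+04.
Re > 4000 → turbulent. Relative roughness ε/D = 1.9e-06/0.0989 = 1.92e-05. Swamee-Jain: f = 0.25/(log₁₀[1.92e-05/3.7 + 5.74/1.944e+04^0.9])² = 0.25/(log₁₀[5.19e-06 + 0.000793])² = 0.25/(-3.098)² = 0.02605.
Darcy-Weisbach: ΔP = f(L/D)(ρV²/2) = 0.02605·(1990/0.0989)·(785·0.4907²/2) = 0.02605·2.012e+04·94.53 = 4.954e+04 Pa.
Head loss h_f = ΔP/(ρg) = 4.954e+04/(785·9.81) = 6.43 m.

h_f ≈ 6.43 m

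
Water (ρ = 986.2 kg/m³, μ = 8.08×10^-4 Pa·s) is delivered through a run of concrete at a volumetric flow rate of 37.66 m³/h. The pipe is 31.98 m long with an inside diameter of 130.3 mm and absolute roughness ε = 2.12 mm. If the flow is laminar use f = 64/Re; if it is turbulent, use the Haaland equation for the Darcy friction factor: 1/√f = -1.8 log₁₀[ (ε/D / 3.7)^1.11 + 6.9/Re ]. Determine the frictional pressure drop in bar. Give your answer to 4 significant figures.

Q = 37.66 m³/h = 37.66/3600 = 0.01046 m³/s.
Cross-sectional area A = πD²/4 = π(0.1303)²/4 = 0.01333 m²; mean velocity V = Q/A = 0.01046/0.01333 = 0.7845 m/s.
Reynolds number Re = ρVD/μ = 986.2 · 0.7845 · 0.1303 / 0.000808 = 1.248e+05.
Re > 4000 → turbulent. Relative roughness ε/D = 0.00212/0.1303 = 0.0163. Haaland: 1/√f = -1.8 log₁₀[(0.0163/3.7)^1.11 + 6.9/1.248e+05] = -1.8 log₁₀[0.00242 + 5.53e-05] = 4.691, so f = 0.04544.
Darcy-Weisbach: ΔP = f(L/D)(ρV²/2) = 0.04544·(31.98/0.1303)·(986.2·0.7845²/2) = 0.04544·245.4·303.5 = 3384 Pa.
ΔP = 3384 Pa = 0.03384 bar.

ΔP ≈ 0.03384 bar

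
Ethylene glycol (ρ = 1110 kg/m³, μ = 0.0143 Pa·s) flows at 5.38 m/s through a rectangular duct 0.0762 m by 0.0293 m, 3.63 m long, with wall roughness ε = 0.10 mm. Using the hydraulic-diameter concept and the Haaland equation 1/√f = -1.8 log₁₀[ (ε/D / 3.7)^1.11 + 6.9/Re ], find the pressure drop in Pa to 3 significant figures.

Hydraulic diameter D_h = 4A/P = 4·(0.0762·0.0293)/(2·(0.0762+0.0293)) = 0.008931/0.211 = 0.04233 m.
Re = ρVD_h/μ = 1110·5.38·0.04233/0.0143 = 1.768e+04.
ε/D_h = 0.0001/0.04233 = 0.00236; Haaland gives 1/√f = -1.8 log₁₀[0.000284+0.00039] = 5.708, so f = 0.0307.
ΔP = f(L/D_h)(ρV²/2) = 0.0307·3.63/0.04233·1.606e+04 = 4.229e+04 Pa.

ΔP ≈ 42300 Pa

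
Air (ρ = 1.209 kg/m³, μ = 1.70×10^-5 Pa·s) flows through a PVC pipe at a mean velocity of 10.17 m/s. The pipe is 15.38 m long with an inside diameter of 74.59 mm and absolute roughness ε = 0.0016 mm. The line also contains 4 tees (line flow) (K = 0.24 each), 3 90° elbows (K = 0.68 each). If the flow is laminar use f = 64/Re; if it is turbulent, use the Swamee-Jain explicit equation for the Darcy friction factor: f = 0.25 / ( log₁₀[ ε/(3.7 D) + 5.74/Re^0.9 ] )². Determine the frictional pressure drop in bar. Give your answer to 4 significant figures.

ΔP ≈ 0.004519 bar

Reynolds number Re = ρVD/μ = 1.209 · 10.17 · 0.07459 / 1.7e-05 = 5.395e+04.
Re > 4000 → turbulent. Relative roughness ε/D = 1.6e-06/0.07459 = 2.15e-05. Swamee-Jain: f = 0.25/(log₁₀[2.15e-05/3.7 + 5.74/5.395e+04^0.9])² = 0.25/(log₁₀[5.8e-06 + 0.000316])² = 0.25/(-3.492)² = 0.0205.
Total minor-loss coefficient ΣK = 4·0.24 + 3·0.68 = 3.
ΔP = [f·L/D + ΣK]·(ρV²/2) = [0.0205·15.38/0.07459 + 3]·(1.209·10.17²/2) = [4.227 + 3]·62.52 = 451.9 Pa.
ΔP = 451.9 Pa = 0.004519 bar.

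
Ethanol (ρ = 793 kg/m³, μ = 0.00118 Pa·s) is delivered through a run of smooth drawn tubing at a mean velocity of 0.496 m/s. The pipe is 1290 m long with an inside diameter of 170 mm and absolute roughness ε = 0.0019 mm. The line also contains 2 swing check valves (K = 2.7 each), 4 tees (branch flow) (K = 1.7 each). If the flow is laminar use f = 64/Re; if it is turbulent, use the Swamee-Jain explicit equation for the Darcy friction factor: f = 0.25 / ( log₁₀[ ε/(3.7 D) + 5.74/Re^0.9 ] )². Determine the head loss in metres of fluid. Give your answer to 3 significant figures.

Reynolds number Re = ρVD/μ = 793 · 0.496 · 0.17 / 0.00118 = 5.667e+04.
Re > 4000 → turbulent. Relative roughness ε/D = 1.9e-06/0.17 = 1.12e-05. Swamee-Jain: f = 0.25/(log₁₀[1.12e-05/3.7 + 5.74/5.667e+04^0.9])² = 0.25/(log₁₀[3.02e-06 + 0.000303])² = 0.25/(-3.515)² = 0.02024.
Total minor-loss coefficient ΣK = 2·2.7 + 4·1.7 = 12.2.
ΔP = [f·L/D + ΣK]·(ρV²/2) = [0.02024·1290/0.17 + 12.2]·(793·0.496²/2) = [153.6 + 12.2]·97.55 = 1.617e+04 Pa.
Head loss h_f = ΔP/(ρg) = 1.617e+04/(793·9.81) = 2.08 m.

h_f ≈ 2.08 m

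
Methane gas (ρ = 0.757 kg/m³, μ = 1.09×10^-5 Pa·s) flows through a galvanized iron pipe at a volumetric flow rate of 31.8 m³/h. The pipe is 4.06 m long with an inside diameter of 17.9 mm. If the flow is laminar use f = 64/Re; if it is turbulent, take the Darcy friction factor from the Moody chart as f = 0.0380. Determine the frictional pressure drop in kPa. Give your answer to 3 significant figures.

Q = 31.8 m³/h = 31.8/3600 = 0.008833 m³/s.
Cross-sectional area A = πD²/4 = π(0.0179)²/4 = 0.0002516 m²; mean velocity V = Q/A = 0.008833/0.0002516 = 35.1 m/s.
Reynolds number Re = ρVD/μ = 0.757 · 35.1 · 0.0179 / 1.09e-05 = 4.364e+04.
Re > 4000 → turbulent; use the Moody-chart value f = 0.0380.
Darcy-Weisbach: ΔP = f(L/D)(ρV²/2) = 0.038·(4.06/0.0179)·(0.757·35.1²/2) = 0.038·226.8·466.4 = 4020 Pa.
ΔP = 4020 Pa = 4.02 kPa.

ΔP ≈ 4.02 kPa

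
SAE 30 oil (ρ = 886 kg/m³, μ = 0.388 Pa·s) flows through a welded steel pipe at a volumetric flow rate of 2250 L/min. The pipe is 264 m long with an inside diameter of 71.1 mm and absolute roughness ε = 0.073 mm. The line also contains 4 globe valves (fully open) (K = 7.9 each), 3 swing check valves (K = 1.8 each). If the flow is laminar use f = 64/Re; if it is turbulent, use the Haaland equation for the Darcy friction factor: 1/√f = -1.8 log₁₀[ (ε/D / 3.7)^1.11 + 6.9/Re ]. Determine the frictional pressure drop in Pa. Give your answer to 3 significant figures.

ΔP ≈ 7.59×10^6 Pa

Q = 2250 L/min = 2250/60000 = 0.0375 m³/s.
Cross-sectional area A = πD²/4 = π(0.0711)²/4 = 0.00397 m²; mean velocity V = Q/A = 0.0375/0.00397 = 9.445 m/s.
Reynolds number Re = ρVD/μ = 886 · 9.445 · 0.0711 / 0.388 = 1533.
Re < 2300 → laminar flow, so f = 64/Re = 64/1533 = 0.04174 (the turbulent correlation is not needed).
Total minor-loss coefficient ΣK = 4·7.9 + 3·1.8 = 37.
ΔP = [f·L/D + ΣK]·(ρV²/2) = [0.04174·264/0.0711 + 37]·(886·9.445²/2) = [155 + 37]·3.952e+04 = 7.586e+06 Pa.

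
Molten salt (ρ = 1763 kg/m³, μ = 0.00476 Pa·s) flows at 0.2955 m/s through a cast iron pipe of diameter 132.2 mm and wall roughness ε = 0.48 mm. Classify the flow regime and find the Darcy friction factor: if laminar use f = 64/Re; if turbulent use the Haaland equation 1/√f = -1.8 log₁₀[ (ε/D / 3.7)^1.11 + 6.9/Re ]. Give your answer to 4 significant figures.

f ≈ 0.03364

Re = ρVD/μ = 1763·0.2955·0.1322/0.00476 = 1.447e+04.
Re > 4000 → turbulent. ε/D = 0.00048/0.1322 = 0.00363; Haaland: 1/√f = -1.8 log₁₀[0.000458 + 0.000477] = 5.453, so f = 0.03364.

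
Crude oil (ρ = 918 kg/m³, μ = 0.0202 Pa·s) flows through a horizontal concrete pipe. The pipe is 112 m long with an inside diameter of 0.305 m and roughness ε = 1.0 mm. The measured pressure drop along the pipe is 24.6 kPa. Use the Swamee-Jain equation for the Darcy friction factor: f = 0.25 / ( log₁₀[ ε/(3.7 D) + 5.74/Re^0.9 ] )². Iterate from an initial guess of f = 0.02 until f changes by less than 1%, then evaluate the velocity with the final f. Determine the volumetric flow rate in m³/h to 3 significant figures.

Rearranging Darcy-Weisbach: V = √(2·ΔP·D/(f·L·ρ)). With ε/D = 0.001/0.305 = 0.00328, iterate starting from f = 0.02:
  f = 0.02 → V = √(2·2.46e+04·0.305/(0.02·112·918)) = 2.701 m/s; Re = ρVD/μ = 3.744e+04; f → 0.03019
  f = 0.03019 → V = 2.199 m/s; Re = 3.048e+04; f → 0.0308
  f = 0.0308 → V = 2.177 m/s; Re = 3.018e+04; f → 0.03083
Converged (Δf/f < 1%). With the final f = 0.03083: V = √(2·2.46e+04·0.305/(0.03083·112·918)) = 2.176 m/s.
Q = V·A = 2.176·(π/4·0.305²) = 0.159 m³/s = 572 m³/h.

Q ≈ 572 m³/h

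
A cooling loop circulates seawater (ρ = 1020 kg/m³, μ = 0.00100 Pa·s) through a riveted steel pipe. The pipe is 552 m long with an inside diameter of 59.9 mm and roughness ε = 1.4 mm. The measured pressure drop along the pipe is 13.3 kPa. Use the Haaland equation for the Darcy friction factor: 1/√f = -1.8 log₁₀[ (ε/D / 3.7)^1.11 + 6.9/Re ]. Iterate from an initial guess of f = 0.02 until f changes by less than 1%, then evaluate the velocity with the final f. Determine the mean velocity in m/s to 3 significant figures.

V ≈ 0.228 m/s

Rearranging Darcy-Weisbach: V = √(2·ΔP·D/(f·L·ρ)). With ε/D = 0.0014/0.0599 = 0.0234, iterate starting from f = 0.02:
  f = 0.02 → V = √(2·1.33e+04·0.0599/(0.02·552·1020)) = 0.3762 m/s; Re = ρVD/μ = 2.298e+04; f → 0.05328
  f = 0.05328 → V = 0.2305 m/s; Re = 1.408e+04; f → 0.0542
  f = 0.0542 → V = 0.2285 m/s; Re = 1.396e+04; f → 0.05422
Converged (Δf/f < 1%). With the final f = 0.05422: V = √(2·1.33e+04·0.0599/(0.05422·552·1020)) = 0.2285 m/s.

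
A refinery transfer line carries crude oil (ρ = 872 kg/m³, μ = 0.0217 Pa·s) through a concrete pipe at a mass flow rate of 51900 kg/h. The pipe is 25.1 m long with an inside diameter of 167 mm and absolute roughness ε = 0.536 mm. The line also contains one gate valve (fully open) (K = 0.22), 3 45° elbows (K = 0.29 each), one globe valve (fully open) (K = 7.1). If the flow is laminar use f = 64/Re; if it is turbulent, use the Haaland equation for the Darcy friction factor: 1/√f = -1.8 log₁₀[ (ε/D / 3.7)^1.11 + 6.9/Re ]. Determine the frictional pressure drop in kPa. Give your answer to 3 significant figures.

ΔP ≈ 3.55 kPa

ṁ = 51900 kg/h = 51900/3600 = 14.42 kg/s.
A = πD²/4 = π(0.167)²/4 = 0.0219 m²; mean velocity V = ṁ/(ρA) = 14.42/(872 · 0.0219) = 0.7548 m/s.
Reynolds number Re = ρVD/μ = 872 · 0.7548 · 0.167 / 0.0217 = 5065.
Re > 4000 → turbulent. Relative roughness ε/D = 0.000536/0.167 = 0.00321. Haaland: 1/√f = -1.8 log₁₀[(0.00321/3.7)^1.11 + 6.9/5065] = -1.8 log₁₀[0.000399 + 0.00136] = 4.957, so f = 0.04069.
Total minor-loss coefficient ΣK = 1·0.22 + 3·0.29 + 1·7.1 = 8.19.
ΔP = [f·L/D + ΣK]·(ρV²/2) = [0.04069·25.1/0.167 + 8.19]·(872·0.7548²/2) = [6.116 + 8.19]·248.4 = 3553 Pa.
ΔP = 3553 Pa = 3.55 kPa.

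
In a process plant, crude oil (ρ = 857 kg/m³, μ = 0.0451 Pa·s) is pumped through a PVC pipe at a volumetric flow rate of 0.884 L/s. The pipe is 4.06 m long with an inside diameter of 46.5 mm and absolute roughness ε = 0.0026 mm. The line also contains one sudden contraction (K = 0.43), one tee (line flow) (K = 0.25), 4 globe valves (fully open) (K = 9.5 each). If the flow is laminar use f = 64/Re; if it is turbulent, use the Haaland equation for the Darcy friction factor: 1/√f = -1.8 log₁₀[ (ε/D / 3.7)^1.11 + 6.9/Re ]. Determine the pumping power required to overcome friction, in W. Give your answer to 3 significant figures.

Q = 0.884 L/s = 0.884/1000 = 0.000884 m³/s.
Cross-sectional area A = πD²/4 = π(0.0465)²/4 = 0.001698 m²; mean velocity V = Q/A = 0.000884/0.001698 = 0.5205 m/s.
Reynolds number Re = ρVD/μ = 857 · 0.5205 · 0.0465 / 0.0451 = 460.
Re < 2300 → laminar flow, so f = 64/Re = 64/460 = 0.1391 (the turbulent correlation is not needed).
Total minor-loss coefficient ΣK = 1·0.43 + 1·0.25 + 4·9.5 = 38.7.
ΔP = [f·L/D + ΣK]·(ρV²/2) = [0.1391·4.06/0.0465 + 38.7]·(857·0.5205²/2) = [12.15 + 38.7]·116.1 = 5902 Pa.
Pumping power P = QΔP = 0.000884·5902 = 5.217 W = 5.22 W.

P ≈ 5.22 W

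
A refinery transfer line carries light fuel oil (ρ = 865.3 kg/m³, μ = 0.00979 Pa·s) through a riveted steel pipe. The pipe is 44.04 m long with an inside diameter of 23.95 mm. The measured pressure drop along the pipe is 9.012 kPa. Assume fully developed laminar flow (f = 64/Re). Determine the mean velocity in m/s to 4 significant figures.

For laminar flow, f = 64/Re with Re = ρVD/μ, so Darcy-Weisbach reduces to ΔP = 32μLV/D². Solving for V: V = ΔP·D²/(32μL) = 9012·(0.02395)²/(32·0.00979·44.04) = 0.3747 m/s.
Check: Re = ρVD/μ = 865.3·0.3747·0.02395/0.00979 = 793.1 < 2300, so the laminar assumption holds.

V ≈ 0.3747 m/s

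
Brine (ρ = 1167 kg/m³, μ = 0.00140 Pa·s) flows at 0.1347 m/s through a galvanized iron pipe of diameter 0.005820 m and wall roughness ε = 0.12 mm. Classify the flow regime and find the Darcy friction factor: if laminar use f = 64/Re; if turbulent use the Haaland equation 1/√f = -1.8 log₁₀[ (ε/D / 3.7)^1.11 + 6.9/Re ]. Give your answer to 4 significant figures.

Re = ρVD/μ = 1167·0.1347·0.00582/0.0014 = 653.5.
Re < 2300 → laminar, so f = 64/Re = 0.09794 (roughness is irrelevant in laminar flow).

f ≈ 0.09794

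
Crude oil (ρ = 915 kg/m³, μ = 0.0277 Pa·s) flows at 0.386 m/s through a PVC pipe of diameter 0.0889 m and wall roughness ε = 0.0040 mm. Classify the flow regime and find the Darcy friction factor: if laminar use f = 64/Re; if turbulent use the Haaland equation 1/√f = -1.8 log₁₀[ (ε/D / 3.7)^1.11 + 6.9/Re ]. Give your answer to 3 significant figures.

Re = ρVD/μ = 915·0.386·0.0889/0.0277 = 1134.
Re < 2300 → laminar, so f = 64/Re = 0.05646 (roughness is irrelevant in laminar flow).

f ≈ 0.0565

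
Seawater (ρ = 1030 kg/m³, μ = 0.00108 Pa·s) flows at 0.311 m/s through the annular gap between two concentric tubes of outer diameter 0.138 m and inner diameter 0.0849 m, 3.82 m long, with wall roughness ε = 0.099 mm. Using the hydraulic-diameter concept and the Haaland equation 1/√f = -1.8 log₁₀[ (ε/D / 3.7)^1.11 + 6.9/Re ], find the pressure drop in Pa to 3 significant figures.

Hydraulic diameter D_h = 4A/P = D_o - D_i = 0.138 - 0.0849 = 0.0531 m.
Re = ρVD_h/μ = 1030·0.311·0.0531/0.00108 = 1.575e+04.
ε/D_h = 9.9e-05/0.0531 = 0.00186; Haaland gives 1/√f = -1.8 log₁₀[0.000219+0.000438] = 5.729, so f = 0.03047.
ΔP = f(L/D_h)(ρV²/2) = 0.03047·3.82/0.0531·49.81 = 109.2 Pa.

ΔP ≈ 109 Pa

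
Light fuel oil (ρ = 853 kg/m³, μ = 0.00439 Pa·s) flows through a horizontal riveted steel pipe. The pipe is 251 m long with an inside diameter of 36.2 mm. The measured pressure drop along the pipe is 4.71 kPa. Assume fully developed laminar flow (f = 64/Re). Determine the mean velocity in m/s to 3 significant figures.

For laminar flow, f = 64/Re with Re = ρVD/μ, so Darcy-Weisbach reduces to ΔP = 32μLV/D². Solving for V: V = ΔP·D²/(32μL) = 4710·(0.0362)²/(32·0.00439·251) = 0.175 m/s.
Check: Re = ρVD/μ = 853·0.175·0.0362/0.00439 = 1231 < 2300, so the laminar assumption holds.

V ≈ 0.175 m/s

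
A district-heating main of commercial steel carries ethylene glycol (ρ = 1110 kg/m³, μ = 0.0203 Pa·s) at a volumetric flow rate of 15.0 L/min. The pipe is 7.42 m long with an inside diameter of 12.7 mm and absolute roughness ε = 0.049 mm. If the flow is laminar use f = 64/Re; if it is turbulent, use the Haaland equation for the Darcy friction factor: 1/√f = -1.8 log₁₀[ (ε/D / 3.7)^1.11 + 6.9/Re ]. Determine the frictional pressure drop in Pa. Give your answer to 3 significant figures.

ΔP ≈ 59000 Pa

Q = 15.0 L/min = 15.0/60000 = 0.00025 m³/s.
Cross-sectional area A = πD²/4 = π(0.0127)²/4 = 0.0001267 m²; mean velocity V = Q/A = 0.00025/0.0001267 = 1.974 m/s.
Reynolds number Re = ρVD/μ = 1110 · 1.974 · 0.0127 / 0.0203 = 1370.
Re < 2300 → laminar flow, so f = 64/Re = 64/1370 = 0.0467 (the turbulent correlation is not needed).
Darcy-Weisbach: ΔP = f(L/D)(ρV²/2) = 0.0467·(7.42/0.0127)·(1110·1.974²/2) = 0.0467·584.3·2162 = 5.898e+04 Pa.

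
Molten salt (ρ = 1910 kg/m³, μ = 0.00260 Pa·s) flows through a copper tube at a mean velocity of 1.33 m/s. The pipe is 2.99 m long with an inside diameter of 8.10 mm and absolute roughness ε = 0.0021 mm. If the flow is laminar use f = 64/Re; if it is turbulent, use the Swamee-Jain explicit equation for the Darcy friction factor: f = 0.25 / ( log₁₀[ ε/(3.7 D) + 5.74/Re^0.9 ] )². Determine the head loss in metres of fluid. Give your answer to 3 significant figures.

h_f ≈ 1.11 m

Reynolds number Re = ρVD/μ = 1910 · 1.33 · 0.0081 / 0.0026 = 7914.
Re > 4000 → turbulent. Relative roughness ε/D = 2.1e-06/0.0081 = 0.000259. Swamee-Jain: f = 0.25/(log₁₀[0.000259/3.7 + 5.74/7914^0.9])² = 0.25/(log₁₀[7.01e-05 + 0.00178])² = 0.25/(-2.733)² = 0.03347.
Darcy-Weisbach: ΔP = f(L/D)(ρV²/2) = 0.03347·(2.99/0.0081)·(1910·1.33²/2) = 0.03347·369.1·1689 = 2.087e+04 Pa.
Head loss h_f = ΔP/(ρg) = 2.087e+04/(1910·9.81) = 1.11 m.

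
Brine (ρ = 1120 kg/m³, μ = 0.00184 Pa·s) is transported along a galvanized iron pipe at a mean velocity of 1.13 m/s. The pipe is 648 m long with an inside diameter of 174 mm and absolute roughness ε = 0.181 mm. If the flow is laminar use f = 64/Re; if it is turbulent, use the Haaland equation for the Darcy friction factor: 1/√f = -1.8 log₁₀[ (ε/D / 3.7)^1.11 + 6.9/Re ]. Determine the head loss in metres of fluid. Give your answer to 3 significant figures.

Reynolds number Re = ρVD/μ = 1120 · 1.13 · 0.174 / 0.00184 = 1.197e+05.
Re > 4000 → turbulent. Relative roughness ε/D = 0.000181/0.174 = 0.00104. Haaland: 1/√f = -1.8 log₁₀[(0.00104/3.7)^1.11 + 6.9/1.197e+05] = -1.8 log₁₀[0.000114 + 5.77e-05] = 6.776, so f = 0.02178.
Darcy-Weisbach: ΔP = f(L/D)(ρV²/2) = 0.02178·(648/0.174)·(1120·1.13²/2) = 0.02178·3724·715.1 = 5.8e+04 Pa.
Head loss h_f = ΔP/(ρg) = 5.8e+04/(1120·9.81) = 5.28 m.

h_f ≈ 5.28 m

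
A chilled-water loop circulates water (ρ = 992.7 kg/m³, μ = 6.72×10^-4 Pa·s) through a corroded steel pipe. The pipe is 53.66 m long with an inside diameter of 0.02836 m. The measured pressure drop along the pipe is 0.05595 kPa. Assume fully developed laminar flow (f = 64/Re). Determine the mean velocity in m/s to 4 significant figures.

For laminar flow, f = 64/Re with Re = ρVD/μ, so Darcy-Weisbach reduces to ΔP = 32μLV/D². Solving for V: V = ΔP·D²/(32μL) = 55.95·(0.02836)²/(32·0.000672·53.66) = 0.039 m/s.
Check: Re = ρVD/μ = 992.7·0.039·0.02836/0.000672 = 1634 < 2300, so the laminar assumption holds.

V ≈ 0.03900 m/s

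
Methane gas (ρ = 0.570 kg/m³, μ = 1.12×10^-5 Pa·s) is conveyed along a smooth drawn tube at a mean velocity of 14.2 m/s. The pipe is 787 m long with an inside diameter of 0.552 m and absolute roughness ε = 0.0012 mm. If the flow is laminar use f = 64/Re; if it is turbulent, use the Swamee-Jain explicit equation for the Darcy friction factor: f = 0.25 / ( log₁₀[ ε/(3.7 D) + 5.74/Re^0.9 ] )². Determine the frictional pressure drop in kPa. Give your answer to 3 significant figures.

ΔP ≈ 1.12 kPa

Reynolds number Re = ρVD/μ = 0.57 · 14.2 · 0.552 / 1.12e-05 = 3.989e+05.
Re > 4000 → turbulent. Relative roughness ε/D = 1.2e-06/0.552 = 2.17e-06. Swamee-Jain: f = 0.25/(log₁₀[2.17e-06/3.7 + 5.74/3.989e+05^0.9])² = 0.25/(log₁₀[5.88e-07 + 5.23e-05])² = 0.25/(-4.277)² = 0.01367.
Darcy-Weisbach: ΔP = f(L/D)(ρV²/2) = 0.01367·(787/0.552)·(0.57·14.2²/2) = 0.01367·1426·57.47 = 1120 Pa.
ΔP = 1120 Pa = 1.12 kPa.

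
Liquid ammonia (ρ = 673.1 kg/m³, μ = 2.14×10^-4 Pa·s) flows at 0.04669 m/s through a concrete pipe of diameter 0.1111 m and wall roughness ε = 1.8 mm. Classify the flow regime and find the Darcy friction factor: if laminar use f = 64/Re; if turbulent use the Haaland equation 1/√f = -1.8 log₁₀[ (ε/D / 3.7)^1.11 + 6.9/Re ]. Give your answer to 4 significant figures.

Re = ρVD/μ = 673.1·0.04669·0.1111/0.000214 = 1.632e+04.
Re > 4000 → turbulent. ε/D = 0.0018/0.1111 = 0.0162; Haaland: 1/√f = -1.8 log₁₀[0.00241 + 0.000423] = 4.586, so f = 0.04754.

f ≈ 0.04754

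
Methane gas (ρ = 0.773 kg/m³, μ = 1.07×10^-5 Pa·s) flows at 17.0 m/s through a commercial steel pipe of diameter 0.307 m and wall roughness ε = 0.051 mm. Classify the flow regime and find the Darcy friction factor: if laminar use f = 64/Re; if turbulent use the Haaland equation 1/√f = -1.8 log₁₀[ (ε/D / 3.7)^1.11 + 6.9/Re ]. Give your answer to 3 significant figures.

f ≈ 0.0154

Re = ρVD/μ = 0.773·17·0.307/1.07e-05 = 3.77e+05.
Re > 4000 → turbulent. ε/D = 5.1e-05/0.307 = 0.000166; Haaland: 1/√f = -1.8 log₁₀[1.49e-05 + 1.83e-05] = 8.061, so f = 0.01539.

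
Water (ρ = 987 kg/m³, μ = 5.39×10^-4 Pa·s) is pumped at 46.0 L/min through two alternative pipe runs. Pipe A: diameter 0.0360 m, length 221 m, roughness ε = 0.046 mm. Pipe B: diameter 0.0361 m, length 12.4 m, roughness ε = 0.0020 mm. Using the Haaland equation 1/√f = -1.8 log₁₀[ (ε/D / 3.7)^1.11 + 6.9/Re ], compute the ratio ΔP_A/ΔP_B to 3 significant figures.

Pipe A: V = Q/A = 0.0007667/0.001018 = 0.7532 m/s; Re = 4.965e+04; ε/D = 0.00128; Haaland → f = 0.02451; ΔP_A = f(L/D)(ρV²/2) = 4.212e+04 Pa.
Pipe B: V = Q/A = 0.0007667/0.001024 = 0.749 m/s; Re = 4.952e+04; ε/D = 5.54e-05; Haaland → f = 0.02091; ΔP_B = f(L/D)(ρV²/2) = 1988 Pa.
ΔP_A/ΔP_B = 4.212e+04/1988 = 21.2.

ΔP_A/ΔP_B ≈ 21.2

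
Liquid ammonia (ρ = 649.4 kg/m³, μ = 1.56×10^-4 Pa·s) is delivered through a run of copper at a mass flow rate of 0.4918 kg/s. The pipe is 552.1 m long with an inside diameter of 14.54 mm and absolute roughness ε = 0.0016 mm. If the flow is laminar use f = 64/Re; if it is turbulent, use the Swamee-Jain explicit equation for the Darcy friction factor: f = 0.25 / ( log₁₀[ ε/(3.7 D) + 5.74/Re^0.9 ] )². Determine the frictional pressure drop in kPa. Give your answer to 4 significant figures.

ΔP ≈ 4029 kPa

A = πD²/4 = π(0.01454)²/4 = 0.000166 m²; mean velocity V = ṁ/(ρA) = 0.4918/(649.4 · 0.000166) = 4.561 m/s.
Reynolds number Re = ρVD/μ = 649.4 · 4.561 · 0.01454 / 0.000156 = 2.761e+05.
Re > 4000 → turbulent. Relative roughness ε/D = 1.6e-06/0.01454 = 0.00011. Swamee-Jain: f = 0.25/(log₁₀[0.00011/3.7 + 5.74/2.761e+05^0.9])² = 0.25/(log₁₀[2.97e-05 + 7.28e-05])² = 0.25/(-3.989)² = 0.01571.
Darcy-Weisbach: ΔP = f(L/D)(ρV²/2) = 0.01571·(552.1/0.01454)·(649.4·4.561²/2) = 0.01571·3.797e+04·6755 = 4.029e+06 Pa.
ΔP = 4.029e+06 Pa = 4029 kPa.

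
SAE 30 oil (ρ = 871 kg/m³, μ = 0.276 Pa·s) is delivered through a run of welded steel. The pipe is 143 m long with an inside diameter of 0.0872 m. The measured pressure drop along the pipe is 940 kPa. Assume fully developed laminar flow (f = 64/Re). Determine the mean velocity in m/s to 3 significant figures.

V ≈ 5.66 m/s

For laminar flow, f = 64/Re with Re = ρVD/μ, so Darcy-Weisbach reduces to ΔP = 32μLV/D². Solving for V: V = ΔP·D²/(32μL) = 9.4e+05·(0.0872)²/(32·0.276·143) = 5.659 m/s.
Check: Re = ρVD/μ = 871·5.659·0.0872/0.276 = 1557 < 2300, so the laminar assumption holds.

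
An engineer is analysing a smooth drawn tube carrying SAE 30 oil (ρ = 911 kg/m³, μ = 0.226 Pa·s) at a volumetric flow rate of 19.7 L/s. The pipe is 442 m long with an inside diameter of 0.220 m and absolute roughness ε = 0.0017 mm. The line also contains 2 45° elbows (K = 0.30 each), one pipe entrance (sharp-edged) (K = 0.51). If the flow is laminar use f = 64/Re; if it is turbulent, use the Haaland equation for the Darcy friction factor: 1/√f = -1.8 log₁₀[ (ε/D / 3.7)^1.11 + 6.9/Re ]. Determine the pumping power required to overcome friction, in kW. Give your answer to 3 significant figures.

P ≈ 0.677 kW

Q = 19.7 L/s = 19.7/1000 = 0.0197 m³/s.
Cross-sectional area A = πD²/4 = π(0.22)²/4 = 0.03801 m²; mean velocity V = Q/A = 0.0197/0.03801 = 0.5182 m/s.
Reynolds number Re = ρVD/μ = 911 · 0.5182 · 0.22 / 0.226 = 459.6.
Re < 2300 → laminar flow, so f = 64/Re = 64/459.6 = 0.1393 (the turbulent correlation is not needed).
Total minor-loss coefficient ΣK = 2·0.3 + 1·0.51 = 1.11.
ΔP = [f·L/D + ΣK]·(ρV²/2) = [0.1393·442/0.22 + 1.11]·(911·0.5182²/2) = [279.8 + 1.11]·122.3 = 3.436e+04 Pa.
Pumping power P = QΔP = 0.0197·3.436e+04 = 676.9 W = 0.677 kW.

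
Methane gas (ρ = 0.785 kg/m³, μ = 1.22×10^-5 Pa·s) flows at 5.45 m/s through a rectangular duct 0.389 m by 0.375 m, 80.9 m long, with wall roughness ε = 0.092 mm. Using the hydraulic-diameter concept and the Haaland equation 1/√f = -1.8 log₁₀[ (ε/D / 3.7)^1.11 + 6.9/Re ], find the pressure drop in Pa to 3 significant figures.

Hydraulic diameter D_h = 4A/P = 4·(0.389·0.375)/(2·(0.389+0.375)) = 0.5835/1.528 = 0.3819 m.
Re = ρVD_h/μ = 0.785·5.45·0.3819/1.22e-05 = 1.339e+05.
ε/D_h = 9.2e-05/0.3819 = 0.000241; Haaland gives 1/√f = -1.8 log₁₀[2.26e-05+5.15e-05] = 7.435, so f = 0.01809.
ΔP = f(L/D_h)(ρV²/2) = 0.01809·80.9/0.3819·11.66 = 44.68 Pa.

ΔP ≈ 44.7 Pa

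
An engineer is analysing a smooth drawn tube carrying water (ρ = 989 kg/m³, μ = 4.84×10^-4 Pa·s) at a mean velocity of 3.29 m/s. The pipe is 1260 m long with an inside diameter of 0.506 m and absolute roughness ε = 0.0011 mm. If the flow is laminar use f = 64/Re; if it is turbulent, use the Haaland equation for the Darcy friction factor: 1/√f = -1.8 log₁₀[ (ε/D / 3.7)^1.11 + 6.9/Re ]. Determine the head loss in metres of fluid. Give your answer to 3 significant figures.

h_f ≈ 13.2 m

Reynolds number Re = ρVD/μ = 989 · 3.29 · 0.506 / 0.000484 = 3.402e+06.
Re > 4000 → turbulent. Relative roughness ε/D = 1.1e-06/0.506 = 2.17e-06. Haaland: 1/√f = -1.8 log₁₀[(2.17e-06/3.7)^1.11 + 6.9/3.402e+06] = -1.8 log₁₀[1.21e-07 + 2.03e-06] = 10.2, so f = 0.009608.
Darcy-Weisbach: ΔP = f(L/D)(ρV²/2) = 0.009608·(1260/0.506)·(989·3.29²/2) = 0.009608·2490·5353 = 1.281e+05 Pa.
Head loss h_f = ΔP/(ρg) = 1.281e+05/(989·9.81) = 13.2 m.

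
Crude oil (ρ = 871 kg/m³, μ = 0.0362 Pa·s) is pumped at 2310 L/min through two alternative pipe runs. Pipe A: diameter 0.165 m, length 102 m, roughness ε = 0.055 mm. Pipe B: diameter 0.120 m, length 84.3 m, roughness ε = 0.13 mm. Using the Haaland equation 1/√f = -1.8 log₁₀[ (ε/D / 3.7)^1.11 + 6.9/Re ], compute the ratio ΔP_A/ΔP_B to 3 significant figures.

ΔP_A/ΔP_B ≈ 0.260

Pipe A: V = Q/A = 0.0385/0.02138 = 1.801 m/s; Re = 7148; ε/D = 0.000333; Haaland → f = 0.03427; ΔP_A = f(L/D)(ρV²/2) = 2.991e+04 Pa.
Pipe B: V = Q/A = 0.0385/0.01131 = 3.404 m/s; Re = 9829; ε/D = 0.00108; Haaland → f = 0.03242; ΔP_B = f(L/D)(ρV²/2) = 1.15e+05 Pa.
ΔP_A/ΔP_B = 2.991e+04/1.15e+05 = 0.260.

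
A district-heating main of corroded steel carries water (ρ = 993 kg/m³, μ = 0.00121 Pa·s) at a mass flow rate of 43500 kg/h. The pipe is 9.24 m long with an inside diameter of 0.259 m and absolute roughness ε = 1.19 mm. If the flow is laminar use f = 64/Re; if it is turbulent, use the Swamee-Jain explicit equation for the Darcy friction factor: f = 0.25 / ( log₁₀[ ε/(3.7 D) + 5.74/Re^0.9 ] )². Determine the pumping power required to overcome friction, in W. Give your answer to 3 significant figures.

P ≈ 0.367 W

ṁ = 43500 kg/h = 43500/3600 = 12.08 kg/s.
A = πD²/4 = π(0.259)²/4 = 0.05269 m²; mean velocity V = ṁ/(ρA) = 12.08/(993 · 0.05269) = 0.231 m/s.
Reynolds number Re = ρVD/μ = 993 · 0.231 · 0.259 / 0.00121 = 4.909e+04.
Re > 4000 → turbulent. Relative roughness ε/D = 0.00119/0.259 = 0.00459. Swamee-Jain: f = 0.25/(log₁₀[0.00459/3.7 + 5.74/4.909e+04^0.9])² = 0.25/(log₁₀[0.00124 + 0.000344])² = 0.25/(-2.8)² = 0.0319.
Darcy-Weisbach: ΔP = f(L/D)(ρV²/2) = 0.0319·(9.24/0.259)·(993·0.231²/2) = 0.0319·35.68·26.49 = 30.14 Pa.
Q = ṁ/ρ = 12.08/993 = 0.01217 m³/s.
Pumping power P = QΔP = 0.01217·30.14 = 0.3667 W = 0.367 W.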